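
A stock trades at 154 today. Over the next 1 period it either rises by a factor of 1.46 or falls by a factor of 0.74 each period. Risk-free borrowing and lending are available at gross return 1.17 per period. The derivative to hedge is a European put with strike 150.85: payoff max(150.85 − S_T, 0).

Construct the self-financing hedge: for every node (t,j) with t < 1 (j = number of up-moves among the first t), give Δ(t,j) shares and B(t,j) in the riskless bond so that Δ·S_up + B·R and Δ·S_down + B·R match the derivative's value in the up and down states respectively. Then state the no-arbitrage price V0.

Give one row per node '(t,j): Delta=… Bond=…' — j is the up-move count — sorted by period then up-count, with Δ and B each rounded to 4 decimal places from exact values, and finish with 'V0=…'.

(0,0): Delta=-0.3327 Bond=63.9357
V0=12.6995

Under the risk-neutral measure, an up-move has probability p* = (R−d)/(u−d) = 0.5972 and values discount at R = 1.17.
At expiry t=1: V(1,0)=36.8900, V(1,1)=0.0000
(0,0): S=154.0000. Δ = (V_up−V_dn)/(S_up−S_dn) = (0.0000−36.8900)/(224.8400−113.9600) = -0.3327. V = [p*·0.0000 + (1−p*)·36.8900]/1.17 = 12.6995. B = V − Δ·S = 63.9357.
Check: Δ(0,0)·S0 + B(0,0) = 12.6995 = V0.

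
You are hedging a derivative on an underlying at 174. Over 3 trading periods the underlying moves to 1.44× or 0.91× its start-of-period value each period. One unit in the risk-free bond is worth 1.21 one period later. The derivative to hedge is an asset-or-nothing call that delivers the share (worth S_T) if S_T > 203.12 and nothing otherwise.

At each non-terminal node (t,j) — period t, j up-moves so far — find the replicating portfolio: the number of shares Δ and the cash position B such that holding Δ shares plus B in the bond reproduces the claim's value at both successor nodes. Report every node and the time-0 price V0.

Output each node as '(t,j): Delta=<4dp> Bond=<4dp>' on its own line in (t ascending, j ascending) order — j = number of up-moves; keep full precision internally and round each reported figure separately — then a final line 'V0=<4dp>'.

The replicating-portfolio and risk-neutral prices coincide; use p* = (1.21−0.91)/(1.44−0.91) = 0.5660 for the latter.
Terminal payoffs: V(3,0)=0.0000, V(3,1)=207.4887, V(3,2)=328.3338, V(3,3)=519.5612
(2,0): S=144.0894. Δ = (V_up−V_dn)/(S_up−S_dn) = (207.4887−0.0000)/(207.4887−131.1214) = 2.7170. V = [p*·207.4887 + (1−p*)·0.0000]/1.21 = 97.0632. B = V − Δ·S = -294.4250.
(2,1): S=228.0096. Δ = (V_up−V_dn)/(S_up−S_dn) = (328.3338−207.4887)/(328.3338−207.4887) = 1.0000. V = [p*·328.3338 + (1−p*)·207.4887]/1.21 = 228.0096. B = V − Δ·S = 0.0000.
(2,2): S=360.8064. Δ = (V_up−V_dn)/(S_up−S_dn) = (519.5612−328.3338)/(519.5612−328.3338) = 1.0000. V = [p*·519.5612 + (1−p*)·328.3338]/1.21 = 360.8064. B = V − Δ·S = 0.0000.
(1,0): S=158.3400. Δ = (V_up−V_dn)/(S_up−S_dn) = (228.0096−97.0632)/(228.0096−144.0894) = 1.5604. V = [p*·228.0096 + (1−p*)·97.0632]/1.21 = 141.4742. B = V − Δ·S = -105.5945.
(1,1): S=250.5600. Δ = (V_up−V_dn)/(S_up−S_dn) = (360.8064−228.0096)/(360.8064−228.0096) = 1.0000. V = [p*·360.8064 + (1−p*)·228.0096]/1.21 = 250.5600. B = V − Δ·S = 0.0000.
(0,0): S=174.0000. Δ = (V_up−V_dn)/(S_up−S_dn) = (250.5600−141.4742)/(250.5600−158.3400) = 1.1829. V = [p*·250.5600 + (1−p*)·141.4742]/1.21 = 167.9511. B = V − Δ·S = -37.8711.
The time-0 hedge costs 167.9511, which is the no-arbitrage price.

(0,0): Delta=1.1829 Bond=-37.8711
(1,0): Delta=1.5604 Bond=-105.5945
(1,1): Delta=1.0000 Bond=0.0000
(2,0): Delta=2.7170 Bond=-294.4250
(2,1): Delta=1.0000 Bond=0.0000
(2,2): Delta=1.0000 Bond=0.0000
V0=167.9511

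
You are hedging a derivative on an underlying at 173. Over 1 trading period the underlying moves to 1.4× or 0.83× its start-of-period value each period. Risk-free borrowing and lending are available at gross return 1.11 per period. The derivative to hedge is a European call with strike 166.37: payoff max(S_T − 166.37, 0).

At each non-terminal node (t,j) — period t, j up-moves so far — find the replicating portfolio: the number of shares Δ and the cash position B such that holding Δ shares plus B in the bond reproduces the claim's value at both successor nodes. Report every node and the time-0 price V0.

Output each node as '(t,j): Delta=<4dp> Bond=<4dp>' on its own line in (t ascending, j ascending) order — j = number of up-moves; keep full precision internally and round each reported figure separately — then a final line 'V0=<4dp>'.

(0,0): Delta=0.7690 Bond=-99.4767
V0=33.5584

Under the risk-neutral measure, an up-move has probability p* = (R−d)/(u−d) = 0.4912 and values discount at R = 1.11.
Terminal values V(1,·): V(1,0)=0.0000, V(1,1)=75.8300
(0,0): S=173.0000. Δ = (V_up−V_dn)/(S_up−S_dn) = (75.8300−0.0000)/(242.2000−143.5900) = 0.7690. V = [p*·75.8300 + (1−p*)·0.0000]/1.11 = 33.5584. B = V − Δ·S = -99.4767.
Self-financing check: at every node Δ·S+B equals the discounted successor values.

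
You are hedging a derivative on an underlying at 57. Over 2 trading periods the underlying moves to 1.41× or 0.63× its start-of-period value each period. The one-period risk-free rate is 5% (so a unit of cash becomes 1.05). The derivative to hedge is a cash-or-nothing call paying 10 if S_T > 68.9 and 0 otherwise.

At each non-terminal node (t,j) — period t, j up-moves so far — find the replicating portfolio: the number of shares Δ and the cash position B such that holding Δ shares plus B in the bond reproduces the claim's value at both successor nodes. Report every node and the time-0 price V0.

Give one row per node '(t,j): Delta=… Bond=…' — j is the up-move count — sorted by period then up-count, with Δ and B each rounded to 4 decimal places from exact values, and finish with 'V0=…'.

The replicating-portfolio and risk-neutral prices coincide; use p* = (1.05−0.63)/(1.41−0.63) = 0.5385 for the latter.
Payoff layer (t=2): V(2,0)=0.0000, V(2,1)=0.0000, V(2,2)=10.0000
Node (1,0) S=35.9100: V=(p*·0.0000+(1−p*)·0.0000)/1.05=0.0000; Δ=(0.0000−0.0000)/(50.6331−22.6233)=0.0000; B=V−Δ·S=0.0000
Node (1,1) S=80.3700: V=(p*·10.0000+(1−p*)·0.0000)/1.05=5.1282; Δ=(10.0000−0.0000)/(113.3217−50.6331)=0.1595; B=V−Δ·S=-7.6923
Node (0,0) S=57.0000: V=(p*·5.1282+(1−p*)·0.0000)/1.05=2.6298; Δ=(5.1282−0.0000)/(80.3700−35.9100)=0.1153; B=V−Δ·S=-3.9448
Self-financing check: at every node Δ·S+B equals the discounted successor values.

(0,0): Delta=0.1153 Bond=-3.9448
(1,0): Delta=0.0000 Bond=0.0000
(1,1): Delta=0.1595 Bond=-7.6923
V0=2.6298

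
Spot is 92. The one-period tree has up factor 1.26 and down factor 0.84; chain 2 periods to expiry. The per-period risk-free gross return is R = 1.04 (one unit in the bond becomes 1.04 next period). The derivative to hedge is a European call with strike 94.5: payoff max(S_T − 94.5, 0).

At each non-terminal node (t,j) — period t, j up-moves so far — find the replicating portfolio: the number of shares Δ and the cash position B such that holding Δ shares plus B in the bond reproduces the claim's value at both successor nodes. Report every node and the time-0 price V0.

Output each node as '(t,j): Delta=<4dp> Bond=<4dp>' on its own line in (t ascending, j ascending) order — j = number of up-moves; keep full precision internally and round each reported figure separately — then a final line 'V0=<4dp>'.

(0,0): Delta=0.6144 Bond=-44.3876
(1,0): Delta=0.0885 Bond=-5.5246
(1,1): Delta=1.0000 Bond=-90.8654
V0=12.1344

Since d<R<u, set p* = (R−d)/(u−d) = 0.4762; price each node as the discounted p*-expectation of its children.
Terminal values V(2,·): V(2,0)=0.0000, V(2,1)=2.8728, V(2,2)=51.5592
(1,0): S=77.2800. Δ = (V_up−V_dn)/(S_up−S_dn) = (2.8728−0.0000)/(97.3728−64.9152) = 0.0885. V = [p*·2.8728 + (1−p*)·0.0000]/1.04 = 1.3154. B = V − Δ·S = -5.5246.
(1,1): S=115.9200. Δ = (V_up−V_dn)/(S_up−S_dn) = (51.5592−2.8728)/(146.0592−97.3728) = 1.0000. V = [p*·51.5592 + (1−p*)·2.8728]/1.04 = 25.0546. B = V − Δ·S = -90.8654.
(0,0): S=92.0000. Δ = (V_up−V_dn)/(S_up−S_dn) = (25.0546−1.3154)/(115.9200−77.2800) = 0.6144. V = [p*·25.0546 + (1−p*)·1.3154]/1.04 = 12.1344. B = V − Δ·S = -44.3876.
Self-financing check: at every node Δ·S+B equals the discounted successor values.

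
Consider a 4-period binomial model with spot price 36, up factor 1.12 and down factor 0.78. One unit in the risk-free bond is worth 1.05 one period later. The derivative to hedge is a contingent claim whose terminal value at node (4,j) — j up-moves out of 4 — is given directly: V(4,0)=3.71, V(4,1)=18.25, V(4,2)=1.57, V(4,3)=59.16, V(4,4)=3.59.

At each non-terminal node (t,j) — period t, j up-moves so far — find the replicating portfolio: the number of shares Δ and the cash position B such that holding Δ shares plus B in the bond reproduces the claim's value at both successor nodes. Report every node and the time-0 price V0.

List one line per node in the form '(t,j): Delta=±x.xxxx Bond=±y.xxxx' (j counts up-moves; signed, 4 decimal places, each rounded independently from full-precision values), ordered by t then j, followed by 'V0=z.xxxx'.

Under the risk-neutral measure, an up-move has probability p* = (R−d)/(u−d) = 0.7941 and values discount at R = 1.05.
At expiry t=4: V(4,0)=3.7100, V(4,1)=18.2500, V(4,2)=1.5700, V(4,3)=59.1600, V(4,4)=3.5900
  t=3,j=0: stock 17.0839 → up 19.1339 (V=18.2500), down 13.3254 (V=3.7100). Price 14.5300; hedge Δ=2.5032, bond B=-28.2347.
  t=3,j=1: stock 24.5307 → up 27.4744 (V=1.5700), down 19.1339 (V=18.2500). Price 4.7658; hedge Δ=-1.9999, bond B=53.8246.
  t=3,j=2: stock 35.2236 → up 39.4504 (V=59.1600), down 27.4744 (V=1.5700). Price 45.0507; hedge Δ=4.8088, bond B=-124.3317.
  t=3,j=3: stock 50.5774 → up 56.6467 (V=3.5900), down 39.4504 (V=59.1600). Price 14.3151; hedge Δ=-3.2315, bond B=177.7563.
  t=2,j=0: stock 21.9024 → up 24.5307 (V=4.7658), down 17.0839 (V=14.5300). Price 6.4534; hedge Δ=-1.3112, bond B=35.1715.
  t=2,j=1: stock 31.4496 → up 35.2236 (V=45.0507), down 24.5307 (V=4.7658). Price 35.0064; hedge Δ=3.7675, bond B=-83.4785.
  t=2,j=2: stock 45.1584 → up 50.5774 (V=14.3151), down 35.2236 (V=45.0507). Price 19.6600; hedge Δ=-2.0018, bond B=110.0588.
  t=1,j=0: stock 28.0800 → up 31.4496 (V=35.0064), down 21.9024 (V=6.4534). Price 27.7408; hedge Δ=2.9907, bond B=-56.2386.
  t=1,j=1: stock 40.3200 → up 45.1584 (V=19.6600), down 31.4496 (V=35.0064). Price 21.7329; hedge Δ=-1.1195, bond B=66.8694.
  t=0,j=0: stock 36.0000 → up 40.3200 (V=21.7329), down 28.0800 (V=27.7408). Price 21.8761; hedge Δ=-0.4908, bond B=39.5463.
The time-0 hedge costs 21.8761, which is the no-arbitrage price.

(0,0): Delta=-0.4908 Bond=39.5463
(1,0): Delta=2.9907 Bond=-56.2386
(1,1): Delta=-1.1195 Bond=66.8694
(2,0): Delta=-1.3112 Bond=35.1715
(2,1): Delta=3.7675 Bond=-83.4785
(2,2): Delta=-2.0018 Bond=110.0588
(3,0): Delta=2.5032 Bond=-28.2347
(3,1): Delta=-1.9999 Bond=53.8246
(3,2): Delta=4.8088 Bond=-124.3317
(3,3): Delta=-3.2315 Bond=177.7563
V0=21.8761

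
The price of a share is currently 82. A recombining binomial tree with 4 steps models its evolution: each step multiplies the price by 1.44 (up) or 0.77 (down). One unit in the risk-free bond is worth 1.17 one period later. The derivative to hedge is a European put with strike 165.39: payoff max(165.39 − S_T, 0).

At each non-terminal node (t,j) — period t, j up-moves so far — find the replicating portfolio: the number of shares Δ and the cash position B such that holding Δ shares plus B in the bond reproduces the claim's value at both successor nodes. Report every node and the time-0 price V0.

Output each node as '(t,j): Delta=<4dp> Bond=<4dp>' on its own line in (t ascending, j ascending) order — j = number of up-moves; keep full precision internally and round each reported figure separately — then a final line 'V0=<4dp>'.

Risk-neutral probability p* = (R−d)/(u−d) = (1.17−0.77)/(1.44−0.77) = 0.5970.
Terminal values V(4,·): V(4,0)=136.5645, V(4,1)=111.4826, V(4,2)=64.5761, V(4,3)=0.0000, V(4,4)=0.0000
Node (3,0) S=37.4357: V=(p*·111.4826+(1−p*)·136.5645)/1.17=103.9233; Δ=(111.4826−136.5645)/(53.9074−28.8255)=-1.0000; B=V−Δ·S=141.3590
Node (3,1) S=70.0096: V=(p*·64.5761+(1−p*)·111.4826)/1.17=71.3493; Δ=(64.5761−111.4826)/(100.8139−53.9074)=-1.0000; B=V−Δ·S=141.3590
Node (3,2) S=130.9271: V=(p*·0.0000+(1−p*)·64.5761)/1.17=22.2421; Δ=(0.0000−64.5761)/(188.5350−100.8139)=-0.7362; B=V−Δ·S=118.6243
Node (3,3) S=244.8507: V=(p*·0.0000+(1−p*)·0.0000)/1.17=0.0000; Δ=(0.0000−0.0000)/(352.5850−188.5350)=0.0000; B=V−Δ·S=0.0000
Node (2,0) S=48.6178: V=(p*·71.3493+(1−p*)·103.9233)/1.17=72.2018; Δ=(71.3493−103.9233)/(70.0096−37.4357)=-1.0000; B=V−Δ·S=120.8196
Node (2,1) S=90.9216: V=(p*·22.2421+(1−p*)·71.3493)/1.17=35.9244; Δ=(22.2421−71.3493)/(130.9271−70.0096)=-0.8061; B=V−Δ·S=109.2189
Node (2,2) S=170.0352: V=(p*·0.0000+(1−p*)·22.2421)/1.17=7.6609; Δ=(0.0000−22.2421)/(244.8507−130.9271)=-0.1952; B=V−Δ·S=40.8580
Node (1,0) S=63.1400: V=(p*·35.9244+(1−p*)·72.2018)/1.17=43.1997; Δ=(35.9244−72.2018)/(90.9216−48.6178)=-0.8575; B=V−Δ·S=97.3451
Node (1,1) S=118.0800: V=(p*·7.6609+(1−p*)·35.9244)/1.17=16.2826; Δ=(7.6609−35.9244)/(170.0352−90.9216)=-0.3573; B=V−Δ·S=58.4670
Node (0,0) S=82.0000: V=(p*·16.2826+(1−p*)·43.1997)/1.17=23.1879; Δ=(16.2826−43.1997)/(118.0800−63.1400)=-0.4899; B=V−Δ·S=63.3627
Check: Δ(0,0)·S0 + B(0,0) = 23.1879 = V0.

(0,0): Delta=-0.4899 Bond=63.3627
(1,0): Delta=-0.8575 Bond=97.3451
(1,1): Delta=-0.3573 Bond=58.4670
(2,0): Delta=-1.0000 Bond=120.8196
(2,1): Delta=-0.8061 Bond=109.2189
(2,2): Delta=-0.1952 Bond=40.8580
(3,0): Delta=-1.0000 Bond=141.3590
(3,1): Delta=-1.0000 Bond=141.3590
(3,2): Delta=-0.7362 Bond=118.6243
(3,3): Delta=0.0000 Bond=0.0000
V0=23.1879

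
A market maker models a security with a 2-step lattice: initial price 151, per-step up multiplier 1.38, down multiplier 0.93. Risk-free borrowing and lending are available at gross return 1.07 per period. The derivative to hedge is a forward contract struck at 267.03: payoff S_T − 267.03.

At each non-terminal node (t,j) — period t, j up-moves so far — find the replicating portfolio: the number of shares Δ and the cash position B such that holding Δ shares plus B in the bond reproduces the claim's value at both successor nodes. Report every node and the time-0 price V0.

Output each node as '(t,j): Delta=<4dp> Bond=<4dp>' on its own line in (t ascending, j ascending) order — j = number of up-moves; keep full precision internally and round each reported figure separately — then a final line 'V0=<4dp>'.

No-arbitrage ⇒ martingale measure with p* = (R−d)/(u−d) = 0.3111.
Terminal payoffs: V(2,0)=-136.4301, V(2,1)=-73.2366, V(2,2)=20.5344
(1,0): S=140.4300. Δ = (V_up−V_dn)/(S_up−S_dn) = (-73.2366−-136.4301)/(193.7934−130.5999) = 1.0000. V = [p*·-73.2366 + (1−p*)·-136.4301]/1.07 = -109.1307. B = V − Δ·S = -249.5607.
(1,1): S=208.3800. Δ = (V_up−V_dn)/(S_up−S_dn) = (20.5344−-73.2366)/(287.5644−193.7934) = 1.0000. V = [p*·20.5344 + (1−p*)·-73.2366]/1.07 = -41.1807. B = V − Δ·S = -249.5607.
(0,0): S=151.0000. Δ = (V_up−V_dn)/(S_up−S_dn) = (-41.1807−-109.1307)/(208.3800−140.4300) = 1.0000. V = [p*·-41.1807 + (1−p*)·-109.1307]/1.07 = -82.2343. B = V − Δ·S = -233.2343.
Each (Δ,B) replicates both successor values, so the strategy is self-financing and V0 is arbitrage-free.

(0,0): Delta=1.0000 Bond=-233.2343
(1,0): Delta=1.0000 Bond=-249.5607
(1,1): Delta=1.0000 Bond=-249.5607
V0=-82.2343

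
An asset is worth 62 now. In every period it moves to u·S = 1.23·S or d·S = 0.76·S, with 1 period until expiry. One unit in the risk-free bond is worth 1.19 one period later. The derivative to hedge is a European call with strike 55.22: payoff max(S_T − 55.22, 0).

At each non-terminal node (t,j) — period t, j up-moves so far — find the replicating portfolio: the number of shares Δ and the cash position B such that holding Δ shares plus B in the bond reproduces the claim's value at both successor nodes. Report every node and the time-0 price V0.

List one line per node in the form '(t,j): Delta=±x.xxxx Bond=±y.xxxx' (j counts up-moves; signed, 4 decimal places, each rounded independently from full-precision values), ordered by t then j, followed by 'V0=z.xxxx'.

Risk-neutral probability p* = (R−d)/(u−d) = (1.19−0.76)/(1.23−0.76) = 0.9149.
At expiry t=1: V(1,0)=0.0000, V(1,1)=21.0400
(0,0): S=62.0000. Δ = (V_up−V_dn)/(S_up−S_dn) = (21.0400−0.0000)/(76.2600−47.1200) = 0.7220. V = [p*·21.0400 + (1−p*)·0.0000]/1.19 = 16.1759. B = V − Δ·S = -28.5900.
Each (Δ,B) replicates both successor values, so the strategy is self-financing and V0 is arbitrage-free.

(0,0): Delta=0.7220 Bond=-28.5900
V0=16.1759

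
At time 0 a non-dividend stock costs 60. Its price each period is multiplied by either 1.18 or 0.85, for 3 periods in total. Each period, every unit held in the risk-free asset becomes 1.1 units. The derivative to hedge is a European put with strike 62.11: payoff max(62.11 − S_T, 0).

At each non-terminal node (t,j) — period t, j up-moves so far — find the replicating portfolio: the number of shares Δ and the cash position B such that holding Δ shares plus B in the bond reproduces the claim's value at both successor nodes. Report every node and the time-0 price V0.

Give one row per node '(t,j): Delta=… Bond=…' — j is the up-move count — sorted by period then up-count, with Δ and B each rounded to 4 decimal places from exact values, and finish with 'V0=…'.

Risk-neutral probability p* = (R−d)/(u−d) = (1.1−0.85)/(1.18−0.85) = 0.7576.
Payoff layer (t=3): V(3,0)=25.2625, V(3,1)=10.9570, V(3,2)=0.0000, V(3,3)=0.0000
  t=2,j=0: stock 43.3500 → up 51.1530 (V=10.9570), down 36.8475 (V=25.2625). Price 13.1136; hedge Δ=-1.0000, bond B=56.4636.
  t=2,j=1: stock 60.1800 → up 71.0124 (V=0.0000), down 51.1530 (V=10.9570). Price 2.4148; hedge Δ=-0.5517, bond B=35.6178.
  t=2,j=2: stock 83.5440 → up 98.5819 (V=0.0000), down 71.0124 (V=0.0000). Price 0.0000; hedge Δ=0.0000, bond B=0.0000.
  t=1,j=0: stock 51.0000 → up 60.1800 (V=2.4148), down 43.3500 (V=13.1136). Price 4.5531; hedge Δ=-0.6357, bond B=36.9739.
  t=1,j=1: stock 70.8000 → up 83.5440 (V=0.0000), down 60.1800 (V=2.4148). Price 0.5322; hedge Δ=-0.1034, bond B=7.8497.
  t=0,j=0: stock 60.0000 → up 70.8000 (V=0.5322), down 51.0000 (V=4.5531). Price 1.3700; hedge Δ=-0.2031, bond B=13.5546.
The time-0 hedge costs 1.3700, which is the no-arbitrage price.

(0,0): Delta=-0.2031 Bond=13.5546
(1,0): Delta=-0.6357 Bond=36.9739
(1,1): Delta=-0.1034 Bond=7.8497
(2,0): Delta=-1.0000 Bond=56.4636
(2,1): Delta=-0.5517 Bond=35.6178
(2,2): Delta=0.0000 Bond=0.0000
V0=1.3700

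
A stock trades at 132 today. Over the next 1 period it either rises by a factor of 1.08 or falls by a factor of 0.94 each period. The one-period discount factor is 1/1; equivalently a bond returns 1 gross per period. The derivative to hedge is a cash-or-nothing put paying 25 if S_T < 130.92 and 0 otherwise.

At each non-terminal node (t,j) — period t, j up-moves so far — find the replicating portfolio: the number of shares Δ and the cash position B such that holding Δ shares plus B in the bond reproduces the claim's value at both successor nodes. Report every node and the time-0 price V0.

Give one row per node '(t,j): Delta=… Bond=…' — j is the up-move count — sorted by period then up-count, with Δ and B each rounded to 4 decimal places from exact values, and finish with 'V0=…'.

(0,0): Delta=-1.3528 Bond=192.8571
V0=14.2857

No-arbitrage ⇒ martingale measure with p* = (R−d)/(u−d) = 0.4286.
Terminal values V(1,·): V(1,0)=25.0000, V(1,1)=0.0000
(0,0): S=132.0000. Δ = (V_up−V_dn)/(S_up−S_dn) = (0.0000−25.0000)/(142.5600−124.0800) = -1.3528. V = [p*·0.0000 + (1−p*)·25.0000]/1 = 14.2857. B = V − Δ·S = 192.8571.
Check: Δ(0,0)·S0 + B(0,0) = 14.2857 = V0.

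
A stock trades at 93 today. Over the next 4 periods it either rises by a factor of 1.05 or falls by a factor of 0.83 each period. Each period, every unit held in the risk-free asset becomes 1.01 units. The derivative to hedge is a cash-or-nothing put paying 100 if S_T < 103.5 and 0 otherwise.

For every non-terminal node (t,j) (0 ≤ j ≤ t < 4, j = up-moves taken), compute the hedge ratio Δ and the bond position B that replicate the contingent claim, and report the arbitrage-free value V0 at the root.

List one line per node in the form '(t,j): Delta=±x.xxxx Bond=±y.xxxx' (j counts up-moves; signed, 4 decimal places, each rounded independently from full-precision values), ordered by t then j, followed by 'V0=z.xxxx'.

Risk-neutral probability p* = (R−d)/(u−d) = (1.01−0.83)/(1.05−0.83) = 0.8182.
At expiry t=4: V(4,0)=100.0000, V(4,1)=100.0000, V(4,2)=100.0000, V(4,3)=100.0000, V(4,4)=0.0000
  t=3,j=0: stock 53.1762 → up 55.8350 (V=100.0000), down 44.1362 (V=100.0000). Price 99.0099; hedge Δ=0.0000, bond B=99.0099.
  t=3,j=1: stock 67.2711 → up 70.6346 (V=100.0000), down 55.8350 (V=100.0000). Price 99.0099; hedge Δ=0.0000, bond B=99.0099.
  t=3,j=2: stock 85.1020 → up 89.3571 (V=100.0000), down 70.6346 (V=100.0000). Price 99.0099; hedge Δ=0.0000, bond B=99.0099.
  t=3,j=3: stock 107.6591 → up 113.0421 (V=0.0000), down 89.3571 (V=100.0000). Price 18.0018; hedge Δ=-4.2221, bond B=472.5473.
  t=2,j=0: stock 64.0677 → up 67.2711 (V=99.0099), down 53.1762 (V=99.0099). Price 98.0296; hedge Δ=0.0000, bond B=98.0296.
  t=2,j=1: stock 81.0495 → up 85.1020 (V=99.0099), down 67.2711 (V=99.0099). Price 98.0296; hedge Δ=0.0000, bond B=98.0296.
  t=2,j=2: stock 102.5325 → up 107.6591 (V=18.0018), down 85.1020 (V=99.0099). Price 32.4065; hedge Δ=-3.5912, bond B=400.6251.
  t=1,j=0: stock 77.1900 → up 81.0495 (V=98.0296), down 64.0677 (V=98.0296). Price 97.0590; hedge Δ=0.0000, bond B=97.0590.
  t=1,j=1: stock 97.6500 → up 102.5325 (V=32.4065), down 81.0495 (V=98.0296). Price 43.8990; hedge Δ=-3.0547, bond B=342.1859.
  t=0,j=0: stock 93.0000 → up 97.6500 (V=43.8990), down 77.1900 (V=97.0590). Price 53.0341; hedge Δ=-2.5982, bond B=294.6707.
The time-0 hedge costs 53.0341, which is the no-arbitrage price.

(0,0): Delta=-2.5982 Bond=294.6707
(1,0): Delta=0.0000 Bond=97.0590
(1,1): Delta=-3.0547 Bond=342.1859
(2,0): Delta=0.0000 Bond=98.0296
(2,1): Delta=0.0000 Bond=98.0296
(2,2): Delta=-3.5912 Bond=400.6251
(3,0): Delta=0.0000 Bond=99.0099
(3,1): Delta=0.0000 Bond=99.0099
(3,2): Delta=0.0000 Bond=99.0099
(3,3): Delta=-4.2221 Bond=472.5473
V0=53.0341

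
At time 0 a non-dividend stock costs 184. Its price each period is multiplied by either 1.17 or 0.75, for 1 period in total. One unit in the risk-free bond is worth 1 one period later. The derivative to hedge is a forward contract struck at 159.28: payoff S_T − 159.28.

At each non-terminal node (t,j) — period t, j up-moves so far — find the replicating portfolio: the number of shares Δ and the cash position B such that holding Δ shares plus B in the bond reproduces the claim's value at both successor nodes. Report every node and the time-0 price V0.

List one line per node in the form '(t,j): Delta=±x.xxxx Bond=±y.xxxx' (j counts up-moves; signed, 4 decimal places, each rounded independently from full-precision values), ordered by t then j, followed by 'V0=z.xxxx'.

(0,0): Delta=1.0000 Bond=-159.2800
V0=24.7200

No-arbitrage ⇒ martingale measure with p* = (R−d)/(u−d) = 0.5952.
Terminal values V(1,·): V(1,0)=-21.2800, V(1,1)=56.0000
Node (0,0) S=184.0000: V=(p*·56.0000+(1−p*)·-21.2800)/1=24.7200; Δ=(56.0000−-21.2800)/(215.2800−138.0000)=1.0000; B=V−Δ·S=-159.2800
Each (Δ,B) replicates both successor values, so the strategy is self-financing and V0 is arbitrage-free.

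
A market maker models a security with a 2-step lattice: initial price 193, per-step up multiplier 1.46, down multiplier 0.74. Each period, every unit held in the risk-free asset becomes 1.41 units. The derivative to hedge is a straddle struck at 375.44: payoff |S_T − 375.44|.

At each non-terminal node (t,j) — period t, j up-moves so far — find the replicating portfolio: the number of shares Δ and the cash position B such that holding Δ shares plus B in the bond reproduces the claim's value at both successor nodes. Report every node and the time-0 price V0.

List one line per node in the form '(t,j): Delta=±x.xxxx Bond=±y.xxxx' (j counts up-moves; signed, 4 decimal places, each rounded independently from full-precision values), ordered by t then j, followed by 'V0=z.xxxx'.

(0,0): Delta=-0.6584 Bond=154.2466
(1,0): Delta=-1.0000 Bond=266.2695
(1,1): Delta=-0.6455 Bond=213.8473
V0=27.1679

No-arbitrage ⇒ martingale measure with p* = (R−d)/(u−d) = 0.9306.
At expiry t=2: V(2,0)=269.7532, V(2,1)=166.9228, V(2,2)=35.9588
Node (1,0) S=142.8200: V=(p*·166.9228+(1−p*)·269.7532)/1.41=123.4495; Δ=(166.9228−269.7532)/(208.5172−105.6868)=-1.0000; B=V−Δ·S=266.2695
Node (1,1) S=281.7800: V=(p*·35.9588+(1−p*)·166.9228)/1.41=31.9529; Δ=(35.9588−166.9228)/(411.3988−208.5172)=-0.6455; B=V−Δ·S=213.8473
Node (0,0) S=193.0000: V=(p*·31.9529+(1−p*)·123.4495)/1.41=27.1679; Δ=(31.9529−123.4495)/(281.7800−142.8200)=-0.6584; B=V−Δ·S=154.2466
Root portfolio cost Δ·193+B reproduces V0=27.1679.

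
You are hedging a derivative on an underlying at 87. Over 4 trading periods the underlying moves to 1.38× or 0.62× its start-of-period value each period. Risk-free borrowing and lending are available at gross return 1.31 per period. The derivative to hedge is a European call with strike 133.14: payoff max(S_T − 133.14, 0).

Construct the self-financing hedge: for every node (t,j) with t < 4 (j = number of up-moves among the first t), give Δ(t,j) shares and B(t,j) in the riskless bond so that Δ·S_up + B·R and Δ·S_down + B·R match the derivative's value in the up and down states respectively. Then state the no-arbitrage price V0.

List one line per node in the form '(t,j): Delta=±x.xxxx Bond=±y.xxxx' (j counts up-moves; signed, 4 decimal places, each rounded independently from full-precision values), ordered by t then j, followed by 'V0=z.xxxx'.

(0,0): Delta=0.8880 Bond=-34.3759
(1,0): Delta=0.1010 Bond=-2.5778
(1,1): Delta=0.9239 Bond=-49.3394
(2,0): Delta=0.0000 Bond=0.0000
(2,1): Delta=0.1056 Bond=-3.7195
(2,2): Delta=0.9612 Bond=-70.8144
(3,0): Delta=0.0000 Bond=0.0000
(3,1): Delta=0.0000 Bond=0.0000
(3,2): Delta=0.1104 Bond=-5.3669
(3,3): Delta=1.0000 Bond=-101.6336
V0=42.8842

Under the risk-neutral measure, an up-move has probability p* = (R−d)/(u−d) = 0.9079 and values discount at R = 1.31.
Payoff layer (t=4): V(4,0)=0.0000, V(4,1)=0.0000, V(4,2)=0.0000, V(4,3)=8.6182, V(4,4)=182.3863
(3,0): S=20.7345. Δ = (V_up−V_dn)/(S_up−S_dn) = (0.0000−0.0000)/(28.6137−12.8554) = 0.0000. V = [p*·0.0000 + (1−p*)·0.0000]/1.31 = 0.0000. B = V − Δ·S = 0.0000.
(3,1): S=46.1511. Δ = (V_up−V_dn)/(S_up−S_dn) = (0.0000−0.0000)/(63.6885−28.6137) = 0.0000. V = [p*·0.0000 + (1−p*)·0.0000]/1.31 = 0.0000. B = V − Δ·S = 0.0000.
(3,2): S=102.7233. Δ = (V_up−V_dn)/(S_up−S_dn) = (8.6182−0.0000)/(141.7582−63.6885) = 0.1104. V = [p*·8.6182 + (1−p*)·0.0000]/1.31 = 5.9728. B = V − Δ·S = -5.3669.
(3,3): S=228.6423. Δ = (V_up−V_dn)/(S_up−S_dn) = (182.3863−8.6182)/(315.5263−141.7582) = 1.0000. V = [p*·182.3863 + (1−p*)·8.6182]/1.31 = 127.0087. B = V − Δ·S = -101.6336.
(2,0): S=33.4428. Δ = (V_up−V_dn)/(S_up−S_dn) = (0.0000−0.0000)/(46.1511−20.7345) = 0.0000. V = [p*·0.0000 + (1−p*)·0.0000]/1.31 = 0.0000. B = V − Δ·S = 0.0000.
(2,1): S=74.4372. Δ = (V_up−V_dn)/(S_up−S_dn) = (5.9728−0.0000)/(102.7233−46.1511) = 0.1056. V = [p*·5.9728 + (1−p*)·0.0000]/1.31 = 4.1395. B = V − Δ·S = -3.7195.
(2,2): S=165.6828. Δ = (V_up−V_dn)/(S_up−S_dn) = (127.0087−5.9728)/(228.6423−102.7233) = 0.9612. V = [p*·127.0087 + (1−p*)·5.9728]/1.31 = 88.4432. B = V − Δ·S = -70.8144.
(1,0): S=53.9400. Δ = (V_up−V_dn)/(S_up−S_dn) = (4.1395−0.0000)/(74.4372−33.4428) = 0.1010. V = [p*·4.1395 + (1−p*)·0.0000]/1.31 = 2.8689. B = V − Δ·S = -2.5778.
(1,1): S=120.0600. Δ = (V_up−V_dn)/(S_up−S_dn) = (88.4432−4.1395)/(165.6828−74.4372) = 0.9239. V = [p*·88.4432 + (1−p*)·4.1395]/1.31 = 61.5866. B = V − Δ·S = -49.3394.
(0,0): S=87.0000. Δ = (V_up−V_dn)/(S_up−S_dn) = (61.5866−2.8689)/(120.0600−53.9400) = 0.8880. V = [p*·61.5866 + (1−p*)·2.8689]/1.31 = 42.8842. B = V − Δ·S = -34.3759.
The time-0 hedge costs 42.8842, which is the no-arbitrage price.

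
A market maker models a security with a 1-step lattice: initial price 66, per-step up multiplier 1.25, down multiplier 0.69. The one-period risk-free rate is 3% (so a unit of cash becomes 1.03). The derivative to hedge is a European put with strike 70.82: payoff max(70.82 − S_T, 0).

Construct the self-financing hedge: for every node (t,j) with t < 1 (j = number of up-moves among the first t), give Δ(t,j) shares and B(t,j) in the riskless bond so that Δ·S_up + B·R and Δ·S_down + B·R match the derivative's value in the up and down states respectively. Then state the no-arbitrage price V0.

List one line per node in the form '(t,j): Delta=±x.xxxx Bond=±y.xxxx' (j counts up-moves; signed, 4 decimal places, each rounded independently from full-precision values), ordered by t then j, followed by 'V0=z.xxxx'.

Risk-neutral probability p* = (R−d)/(u−d) = (1.03−0.69)/(1.25−0.69) = 0.6071.
Terminal values V(1,·): V(1,0)=25.2800, V(1,1)=0.0000
Node (0,0) S=66.0000: V=(p*·0.0000+(1−p*)·25.2800)/1.03=9.6422; Δ=(0.0000−25.2800)/(82.5000−45.5400)=-0.6840; B=V−Δ·S=54.7850
Root portfolio cost Δ·66+B reproduces V0=9.6422.

(0,0): Delta=-0.6840 Bond=54.7850
V0=9.6422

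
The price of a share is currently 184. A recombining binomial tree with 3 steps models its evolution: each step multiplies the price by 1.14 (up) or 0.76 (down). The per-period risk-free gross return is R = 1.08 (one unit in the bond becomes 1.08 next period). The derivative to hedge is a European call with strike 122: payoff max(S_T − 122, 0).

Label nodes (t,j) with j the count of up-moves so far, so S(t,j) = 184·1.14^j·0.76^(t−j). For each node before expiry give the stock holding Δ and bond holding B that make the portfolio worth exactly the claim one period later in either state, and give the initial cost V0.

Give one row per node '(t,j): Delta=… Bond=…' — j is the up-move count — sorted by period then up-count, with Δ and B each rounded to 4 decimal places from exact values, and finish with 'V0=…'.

No-arbitrage ⇒ martingale measure with p* = (R−d)/(u−d) = 0.8421.
Terminal payoffs: V(3,0)=0.0000, V(3,1)=0.0000, V(3,2)=59.7361, V(3,3)=150.6041
(2,0): S=106.2784. Δ = (V_up−V_dn)/(S_up−S_dn) = (0.0000−0.0000)/(121.1574−80.7716) = 0.0000. V = [p*·0.0000 + (1−p*)·0.0000]/1.08 = 0.0000. B = V − Δ·S = 0.0000.
(2,1): S=159.4176. Δ = (V_up−V_dn)/(S_up−S_dn) = (59.7361−0.0000)/(181.7361−121.1574) = 0.9861. V = [p*·59.7361 + (1−p*)·0.0000]/1.08 = 46.5778. B = V − Δ·S = -110.6223.
(2,2): S=239.1264. Δ = (V_up−V_dn)/(S_up−S_dn) = (150.6041−59.7361)/(272.6041−181.7361) = 1.0000. V = [p*·150.6041 + (1−p*)·59.7361]/1.08 = 126.1634. B = V − Δ·S = -112.9630.
(1,0): S=139.8400. Δ = (V_up−V_dn)/(S_up−S_dn) = (46.5778−0.0000)/(159.4176−106.2784) = 0.8765. V = [p*·46.5778 + (1−p*)·0.0000]/1.08 = 36.3180. B = V − Δ·S = -86.2552.
(1,1): S=209.7600. Δ = (V_up−V_dn)/(S_up−S_dn) = (126.1634−46.5778)/(239.1264−159.4176) = 0.9985. V = [p*·126.1634 + (1−p*)·46.5778]/1.08 = 105.1827. B = V − Δ·S = -104.2531.
(0,0): S=184.0000. Δ = (V_up−V_dn)/(S_up−S_dn) = (105.1827−36.3180)/(209.7600−139.8400) = 0.9849. V = [p*·105.1827 + (1−p*)·36.3180]/1.08 = 87.3234. B = V − Δ·S = -93.8994.
The time-0 hedge costs 87.3234, which is the no-arbitrage price.

(0,0): Delta=0.9849 Bond=-93.8994
(1,0): Delta=0.8765 Bond=-86.2552
(1,1): Delta=0.9985 Bond=-104.2531
(2,0): Delta=0.0000 Bond=0.0000
(2,1): Delta=0.9861 Bond=-110.6223
(2,2): Delta=1.0000 Bond=-112.9630
V0=87.3234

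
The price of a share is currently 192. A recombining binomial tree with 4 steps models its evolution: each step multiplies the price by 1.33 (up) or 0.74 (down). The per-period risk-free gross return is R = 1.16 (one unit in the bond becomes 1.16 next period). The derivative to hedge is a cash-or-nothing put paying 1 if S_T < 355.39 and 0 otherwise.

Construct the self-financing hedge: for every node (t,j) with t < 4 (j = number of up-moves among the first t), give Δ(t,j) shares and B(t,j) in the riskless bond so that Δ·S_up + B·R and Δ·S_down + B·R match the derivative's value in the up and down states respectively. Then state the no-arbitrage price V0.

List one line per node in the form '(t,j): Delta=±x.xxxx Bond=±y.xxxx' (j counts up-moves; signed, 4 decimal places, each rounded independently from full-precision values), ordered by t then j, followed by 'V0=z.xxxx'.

The replicating-portfolio and risk-neutral prices coincide; use p* = (1.16−0.74)/(1.33−0.74) = 0.7119 for the latter.
Terminal values V(4,·): V(4,0)=1.0000, V(4,1)=1.0000, V(4,2)=1.0000, V(4,3)=1.0000, V(4,4)=0.0000
  t=3,j=0: stock 77.8030 → up 103.4780 (V=1.0000), down 57.5742 (V=1.0000). Price 0.8621; hedge Δ=0.0000, bond B=0.8621.
  t=3,j=1: stock 139.8351 → up 185.9807 (V=1.0000), down 103.4780 (V=1.0000). Price 0.8621; hedge Δ=0.0000, bond B=0.8621.
  t=3,j=2: stock 251.3253 → up 334.2627 (V=1.0000), down 185.9807 (V=1.0000). Price 0.8621; hedge Δ=0.0000, bond B=0.8621.
  t=3,j=3: stock 451.7063 → up 600.7694 (V=0.0000), down 334.2627 (V=1.0000). Price 0.2484; hedge Δ=-0.0038, bond B=1.9433.
  t=2,j=0: stock 105.1392 → up 139.8351 (V=0.8621), down 77.8030 (V=0.8621). Price 0.7432; hedge Δ=0.0000, bond B=0.7432.
  t=2,j=1: stock 188.9664 → up 251.3253 (V=0.8621), down 139.8351 (V=0.8621). Price 0.7432; hedge Δ=0.0000, bond B=0.7432.
  t=2,j=2: stock 339.6288 → up 451.7063 (V=0.2484), down 251.3253 (V=0.8621). Price 0.3666; hedge Δ=-0.0031, bond B=1.4067.
  t=1,j=0: stock 142.0800 → up 188.9664 (V=0.7432), down 105.1392 (V=0.7432). Price 0.6407; hedge Δ=0.0000, bond B=0.6407.
  t=1,j=1: stock 255.3600 → up 339.6288 (V=0.3666), down 188.9664 (V=0.7432). Price 0.4095; hedge Δ=-0.0025, bond B=1.0479.
  t=0,j=0: stock 192.0000 → up 255.3600 (V=0.4095), down 142.0800 (V=0.6407). Price 0.4105; hedge Δ=-0.0020, bond B=0.8022.
Root portfolio cost Δ·192+B reproduces V0=0.4105.

(0,0): Delta=-0.0020 Bond=0.8022
(1,0): Delta=0.0000 Bond=0.6407
(1,1): Delta=-0.0025 Bond=1.0479
(2,0): Delta=0.0000 Bond=0.7432
(2,1): Delta=0.0000 Bond=0.7432
(2,2): Delta=-0.0031 Bond=1.4067
(3,0): Delta=0.0000 Bond=0.8621
(3,1): Delta=0.0000 Bond=0.8621
(3,2): Delta=0.0000 Bond=0.8621
(3,3): Delta=-0.0038 Bond=1.9433
V0=0.4105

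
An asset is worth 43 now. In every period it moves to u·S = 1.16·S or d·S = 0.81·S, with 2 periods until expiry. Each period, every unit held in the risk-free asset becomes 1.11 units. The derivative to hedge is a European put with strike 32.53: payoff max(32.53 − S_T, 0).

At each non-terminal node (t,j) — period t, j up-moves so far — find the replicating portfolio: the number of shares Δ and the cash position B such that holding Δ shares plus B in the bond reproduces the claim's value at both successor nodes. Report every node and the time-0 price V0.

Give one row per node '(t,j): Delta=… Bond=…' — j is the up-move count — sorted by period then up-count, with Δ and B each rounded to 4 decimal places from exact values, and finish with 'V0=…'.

(0,0): Delta=-0.0369 Bond=1.6592
(1,0): Delta=-0.3542 Bond=12.8920
(1,1): Delta=0.0000 Bond=0.0000
V0=0.0715

No-arbitrage ⇒ martingale measure with p* = (R−d)/(u−d) = 0.8571.
Terminal payoffs: V(2,0)=4.3177, V(2,1)=0.0000, V(2,2)=0.0000
Node (1,0) S=34.8300: V=(p*·0.0000+(1−p*)·4.3177)/1.11=0.5557; Δ=(0.0000−4.3177)/(40.4028−28.2123)=-0.3542; B=V−Δ·S=12.8920
Node (1,1) S=49.8800: V=(p*·0.0000+(1−p*)·0.0000)/1.11=0.0000; Δ=(0.0000−0.0000)/(57.8608−40.4028)=0.0000; B=V−Δ·S=0.0000
Node (0,0) S=43.0000: V=(p*·0.0000+(1−p*)·0.5557)/1.11=0.0715; Δ=(0.0000−0.5557)/(49.8800−34.8300)=-0.0369; B=V−Δ·S=1.6592
Check: Δ(0,0)·S0 + B(0,0) = 0.0715 = V0.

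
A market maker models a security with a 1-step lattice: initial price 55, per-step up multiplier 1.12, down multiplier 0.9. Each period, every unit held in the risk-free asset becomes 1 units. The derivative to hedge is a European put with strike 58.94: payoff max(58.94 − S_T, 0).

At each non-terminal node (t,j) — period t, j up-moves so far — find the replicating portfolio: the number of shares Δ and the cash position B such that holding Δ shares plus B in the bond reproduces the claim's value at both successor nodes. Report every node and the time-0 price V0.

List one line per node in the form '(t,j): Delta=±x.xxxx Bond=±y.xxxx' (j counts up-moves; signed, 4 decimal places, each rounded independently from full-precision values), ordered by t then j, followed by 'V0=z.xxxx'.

Under the risk-neutral measure, an up-move has probability p* = (R−d)/(u−d) = 0.4545 and values discount at R = 1.
Payoff layer (t=1): V(1,0)=9.4400, V(1,1)=0.0000
Node (0,0) S=55.0000: V=(p*·0.0000+(1−p*)·9.4400)/1=5.1491; Δ=(0.0000−9.4400)/(61.6000−49.5000)=-0.7802; B=V−Δ·S=48.0582
Self-financing check: at every node Δ·S+B equals the discounted successor values.

(0,0): Delta=-0.7802 Bond=48.0582
V0=5.1491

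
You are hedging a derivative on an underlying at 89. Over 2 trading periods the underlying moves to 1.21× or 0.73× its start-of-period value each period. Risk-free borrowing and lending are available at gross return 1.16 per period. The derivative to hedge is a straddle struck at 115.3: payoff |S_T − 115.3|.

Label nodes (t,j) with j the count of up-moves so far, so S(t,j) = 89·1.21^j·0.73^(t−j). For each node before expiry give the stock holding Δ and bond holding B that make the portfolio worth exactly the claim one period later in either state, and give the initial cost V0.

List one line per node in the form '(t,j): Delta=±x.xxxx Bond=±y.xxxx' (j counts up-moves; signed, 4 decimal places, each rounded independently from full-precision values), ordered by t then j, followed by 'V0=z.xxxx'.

(0,0): Delta=-0.4575 Bond=55.3019
(1,0): Delta=-1.0000 Bond=99.3966
(1,1): Delta=-0.4194 Bond=60.0518
V0=14.5846

No-arbitrage ⇒ martingale measure with p* = (R−d)/(u−d) = 0.8958.
Payoff layer (t=2): V(2,0)=67.8719, V(2,1)=36.6863, V(2,2)=15.0049
Node (1,0) S=64.9700: V=(p*·36.6863+(1−p*)·67.8719)/1.16=34.4266; Δ=(36.6863−67.8719)/(78.6137−47.4281)=-1.0000; B=V−Δ·S=99.3966
Node (1,1) S=107.6900: V=(p*·15.0049+(1−p*)·36.6863)/1.16=14.8822; Δ=(15.0049−36.6863)/(130.3049−78.6137)=-0.4194; B=V−Δ·S=60.0518
Node (0,0) S=89.0000: V=(p*·14.8822+(1−p*)·34.4266)/1.16=14.5846; Δ=(14.8822−34.4266)/(107.6900−64.9700)=-0.4575; B=V−Δ·S=55.3019
Check: Δ(0,0)·S0 + B(0,0) = 14.5846 = V0.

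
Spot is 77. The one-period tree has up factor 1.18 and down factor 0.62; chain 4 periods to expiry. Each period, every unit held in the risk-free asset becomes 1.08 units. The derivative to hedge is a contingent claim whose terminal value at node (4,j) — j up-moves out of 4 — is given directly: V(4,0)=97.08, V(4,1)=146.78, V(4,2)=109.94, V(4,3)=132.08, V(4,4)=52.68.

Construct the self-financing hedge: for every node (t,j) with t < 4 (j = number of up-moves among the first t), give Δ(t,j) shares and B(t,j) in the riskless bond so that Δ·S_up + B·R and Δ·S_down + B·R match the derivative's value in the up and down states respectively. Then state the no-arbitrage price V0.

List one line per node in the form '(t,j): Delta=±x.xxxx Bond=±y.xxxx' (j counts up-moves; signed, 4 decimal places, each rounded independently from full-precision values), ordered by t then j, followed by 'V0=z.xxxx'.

No-arbitrage ⇒ martingale measure with p* = (R−d)/(u−d) = 0.8214.
Payoff layer (t=4): V(4,0)=97.0800, V(4,1)=146.7800, V(4,2)=109.9400, V(4,3)=132.0800, V(4,4)=52.6800
Node (3,0) S=18.3513: V=(p*·146.7800+(1−p*)·97.0800)/1.08=127.6898; Δ=(146.7800−97.0800)/(21.6545−11.3778)=4.8362; B=V−Δ·S=38.9398
Node (3,1) S=34.9266: V=(p*·109.9400+(1−p*)·146.7800)/1.08=107.8876; Δ=(109.9400−146.7800)/(41.2134−21.6545)=-1.8835; B=V−Δ·S=173.6733
Node (3,2) S=66.4732: V=(p*·132.0800+(1−p*)·109.9400)/1.08=118.6356; Δ=(132.0800−109.9400)/(78.4383−41.2134)=0.5948; B=V−Δ·S=79.0999
Node (3,3) S=126.5135: V=(p*·52.6800+(1−p*)·132.0800)/1.08=61.9061; Δ=(52.6800−132.0800)/(149.2859−78.4383)=-1.1207; B=V−Δ·S=203.6918
Node (2,0) S=29.5988: V=(p*·107.8876+(1−p*)·127.6898)/1.08=103.1701; Δ=(107.8876−127.6898)/(34.9266−18.3513)=-1.1947; B=V−Δ·S=138.5312
Node (2,1) S=56.3332: V=(p*·118.6356+(1−p*)·107.8876)/1.08=108.0706; Δ=(118.6356−107.8876)/(66.4732−34.9266)=0.3407; B=V−Δ·S=88.8778
Node (2,2) S=107.2148: V=(p*·61.9061+(1−p*)·118.6356)/1.08=66.7003; Δ=(61.9061−118.6356)/(126.5135−66.4732)=-0.9449; B=V−Δ·S=168.0030
Node (1,0) S=47.7400: V=(p*·108.0706+(1−p*)·103.1701)/1.08=99.2551; Δ=(108.0706−103.1701)/(56.3332−29.5988)=0.1833; B=V−Δ·S=90.5041
Node (1,1) S=90.8600: V=(p*·66.7003+(1−p*)·108.0706)/1.08=68.5999; Δ=(66.7003−108.0706)/(107.2148−56.3332)=-0.8131; B=V−Δ·S=142.4755
Node (0,0) S=77.0000: V=(p*·68.5999+(1−p*)·99.2551)/1.08=68.5871; Δ=(68.5999−99.2551)/(90.8600−47.7400)=-0.7109; B=V−Δ·S=123.3286
Root portfolio cost Δ·77+B reproduces V0=68.5871.

(0,0): Delta=-0.7109 Bond=123.3286
(1,0): Delta=0.1833 Bond=90.5041
(1,1): Delta=-0.8131 Bond=142.4755
(2,0): Delta=-1.1947 Bond=138.5312
(2,1): Delta=0.3407 Bond=88.8778
(2,2): Delta=-0.9449 Bond=168.0030
(3,0): Delta=4.8362 Bond=38.9398
(3,1): Delta=-1.8835 Bond=173.6733
(3,2): Delta=0.5948 Bond=79.0999
(3,3): Delta=-1.1207 Bond=203.6918
V0=68.5871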